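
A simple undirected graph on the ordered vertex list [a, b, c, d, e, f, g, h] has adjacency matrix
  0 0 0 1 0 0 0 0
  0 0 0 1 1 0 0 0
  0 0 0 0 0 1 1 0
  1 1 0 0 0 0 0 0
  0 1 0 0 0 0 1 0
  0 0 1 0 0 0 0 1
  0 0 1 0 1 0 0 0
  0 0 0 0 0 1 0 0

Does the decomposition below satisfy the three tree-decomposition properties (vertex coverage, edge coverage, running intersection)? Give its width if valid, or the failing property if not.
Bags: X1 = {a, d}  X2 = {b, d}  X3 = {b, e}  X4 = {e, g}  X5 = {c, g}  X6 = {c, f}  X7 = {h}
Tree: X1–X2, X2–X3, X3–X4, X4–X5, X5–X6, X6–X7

A tree decomposition must satisfy three properties: every vertex lies in some bag; for every edge, both endpoints lie together in some bag; and for every vertex, the bags containing it form a connected subtree. Here edge (f,h) lies in no bag, so the decomposition is invalid.

No — edge (f,h) lies in no bag.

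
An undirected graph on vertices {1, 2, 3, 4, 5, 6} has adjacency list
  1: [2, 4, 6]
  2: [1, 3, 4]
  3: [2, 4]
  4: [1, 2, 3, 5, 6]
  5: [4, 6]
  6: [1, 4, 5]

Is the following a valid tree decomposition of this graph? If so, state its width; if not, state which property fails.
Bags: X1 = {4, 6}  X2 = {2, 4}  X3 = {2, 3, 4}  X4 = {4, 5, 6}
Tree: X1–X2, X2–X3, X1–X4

A tree decomposition must satisfy three properties: every vertex lies in some bag; for every edge, both endpoints lie together in some bag; and for every vertex, the bags containing it form a connected subtree. Here vertex 1 appears in no bag, so the decomposition is invalid.

No — vertex 1 appears in no bag.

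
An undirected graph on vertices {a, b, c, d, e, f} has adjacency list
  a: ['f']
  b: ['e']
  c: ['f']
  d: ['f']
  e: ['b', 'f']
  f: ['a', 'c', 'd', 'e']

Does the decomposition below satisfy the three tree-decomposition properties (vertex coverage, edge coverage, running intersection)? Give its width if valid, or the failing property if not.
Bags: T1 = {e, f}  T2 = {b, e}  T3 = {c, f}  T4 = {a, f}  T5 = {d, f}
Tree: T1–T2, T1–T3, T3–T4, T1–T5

Yes; width 1.

Vertex coverage: the bags together contain {a, b, c, d, e, f}, the full vertex set. Edge coverage: each edge of G has both endpoints in at least one bag. Running intersection: for every vertex, the bags containing it form a connected subtree. All three properties hold, so this is a valid tree decomposition of width max|bag| − 1 = 1, and hence tw(G) ≤ 1.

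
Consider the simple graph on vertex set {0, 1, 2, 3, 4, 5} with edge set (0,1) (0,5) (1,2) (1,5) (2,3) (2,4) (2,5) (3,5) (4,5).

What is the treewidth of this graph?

2

A width-2 tree decomposition is:
Bags: B1 = {1, 2, 5}  B2 = {2, 4, 5}  B3 = {0, 1, 5}  B4 = {2, 3, 5}
Tree: B1–B2, B1–B3, B2–B4
The largest bag has 3 vertices, giving width 2; this decomposition certifies tw(G) ≤ 2. On the other hand G contains the 3-clique {0, 1, 5}. A clique must lie in a single bag of any decomposition, so no decomposition can have width below 2. Hence tw(G) = 2 exactly.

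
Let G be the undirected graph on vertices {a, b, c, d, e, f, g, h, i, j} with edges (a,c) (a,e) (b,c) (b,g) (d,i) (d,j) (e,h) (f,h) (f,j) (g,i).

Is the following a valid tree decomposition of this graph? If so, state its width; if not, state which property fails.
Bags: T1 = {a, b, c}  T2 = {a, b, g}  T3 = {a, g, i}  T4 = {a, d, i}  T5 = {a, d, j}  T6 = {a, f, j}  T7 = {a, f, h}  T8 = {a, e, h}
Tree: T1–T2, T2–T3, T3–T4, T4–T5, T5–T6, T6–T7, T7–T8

Checking the three conditions: (i) the bags cover all of {a, b, c, d, e, f, g, h, i, j}; (ii) for each edge, some bag contains both endpoints; (iii) the bags containing any fixed vertex form a subtree. All hold, so the decomposition is valid with width 3 − 1 = 2.

Yes; width 2.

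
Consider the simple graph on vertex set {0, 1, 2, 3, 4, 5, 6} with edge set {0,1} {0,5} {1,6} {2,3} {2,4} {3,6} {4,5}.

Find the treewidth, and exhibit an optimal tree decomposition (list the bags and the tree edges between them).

Every bag has size at most 3, so the width is 3 − 1 = 2 and tw(G) ≤ 2. For the lower bound, G contains the cycle 2–4–5–0–1–6–3–2, so G is not a forest; only forests have treewidth ≤ 1, hence tw(G) ≥ 2. Hence tw(G) = 2 exactly.

Treewidth 2.
One optimal decomposition is:
Bags: B1 = {2, 4, 5}  B2 = {0, 2, 5}  B3 = {0, 1, 2}  B4 = {1, 2, 6}  B5 = {2, 3, 6}
Tree: B1–B2, B2–B3, B3–B4, B4–B5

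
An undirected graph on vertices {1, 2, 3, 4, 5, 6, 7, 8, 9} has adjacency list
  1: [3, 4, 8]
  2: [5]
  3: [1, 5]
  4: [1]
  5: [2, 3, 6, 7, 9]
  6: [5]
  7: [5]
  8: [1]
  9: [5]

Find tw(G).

1

A width-1 tree decomposition is:
Bags: B1 = {5, 6}  B2 = {3, 5}  B3 = {5, 9}  B4 = {1, 3}  B5 = {1, 8}  B6 = {5, 7}  B7 = {1, 4}  B8 = {2, 5}
Tree: B1–B2, B2–B3, B2–B4, B4–B5, B1–B6, B5–B7, B2–B8
Each bag holds 2 vertices, so the decomposition has width 1, which upper-bounds the treewidth. Any graph with an edge has treewidth ≥ 1, and G has the edge 5–6. Combining the bounds, tw(G) = 1.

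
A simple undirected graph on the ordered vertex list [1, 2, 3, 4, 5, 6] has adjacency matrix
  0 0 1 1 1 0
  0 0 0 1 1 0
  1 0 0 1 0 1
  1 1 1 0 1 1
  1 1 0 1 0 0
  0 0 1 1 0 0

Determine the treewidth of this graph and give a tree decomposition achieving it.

Each bag holds 3 vertices, so the decomposition has width 2, which upper-bounds the treewidth. For the lower bound, the 3 vertices {1, 3, 4} are pairwise adjacent, and any tree decomposition puts a clique entirely inside one bag — forcing width ≥ 2. Hence tw(G) = 2 exactly.

Treewidth 2.
One such decomposition:
Bags: B1 = {1, 4, 5}  B2 = {1, 3, 4}  B3 = {3, 4, 6}  B4 = {2, 4, 5}
Tree: B1–B2, B2–B3, B1–B4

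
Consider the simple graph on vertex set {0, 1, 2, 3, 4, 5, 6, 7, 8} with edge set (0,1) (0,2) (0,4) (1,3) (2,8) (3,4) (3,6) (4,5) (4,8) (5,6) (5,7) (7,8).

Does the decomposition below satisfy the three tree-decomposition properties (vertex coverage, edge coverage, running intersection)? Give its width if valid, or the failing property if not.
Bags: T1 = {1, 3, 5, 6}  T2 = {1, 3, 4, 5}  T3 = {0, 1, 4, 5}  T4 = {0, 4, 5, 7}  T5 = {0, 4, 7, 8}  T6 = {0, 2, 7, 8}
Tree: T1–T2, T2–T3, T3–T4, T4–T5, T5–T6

Checking the three conditions: (i) the bags cover all of {0, 1, 2, 3, 4, 5, 6, 7, 8}; (ii) for each edge, some bag contains both endpoints; (iii) the bags containing any fixed vertex form a subtree. All hold, so the decomposition is valid with width 4 − 1 = 3.

Yes; width 3.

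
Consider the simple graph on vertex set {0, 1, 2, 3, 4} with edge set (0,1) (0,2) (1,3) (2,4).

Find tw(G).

1

A width-1 tree decomposition is:
Bags: B1 = {0, 1}  B2 = {1, 3}  B3 = {0, 2}  B4 = {2, 4}
Tree: B1–B2, B1–B3, B3–B4
The largest bag has 2 vertices, giving width 1; this decomposition certifies tw(G) ≤ 1. Any graph with an edge has treewidth ≥ 1, and G has the edge 0–1. Hence tw(G) = 1 exactly.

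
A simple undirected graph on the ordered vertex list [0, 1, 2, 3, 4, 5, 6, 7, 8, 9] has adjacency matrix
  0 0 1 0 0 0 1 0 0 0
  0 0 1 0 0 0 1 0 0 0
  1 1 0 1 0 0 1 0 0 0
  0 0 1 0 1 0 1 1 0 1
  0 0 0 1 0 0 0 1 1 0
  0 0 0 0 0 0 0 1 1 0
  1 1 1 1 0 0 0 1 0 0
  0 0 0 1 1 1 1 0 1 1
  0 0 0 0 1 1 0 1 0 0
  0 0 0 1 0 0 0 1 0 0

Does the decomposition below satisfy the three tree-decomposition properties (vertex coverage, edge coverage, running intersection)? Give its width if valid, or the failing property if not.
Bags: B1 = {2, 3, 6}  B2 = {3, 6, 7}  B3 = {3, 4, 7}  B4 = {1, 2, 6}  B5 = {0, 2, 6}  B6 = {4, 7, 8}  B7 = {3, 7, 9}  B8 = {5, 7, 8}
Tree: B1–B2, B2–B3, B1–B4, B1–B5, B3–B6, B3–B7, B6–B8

Every vertex of G appears in some bag (union = {0, 1, 2, 3, 4, 5, 6, 7, 8, 9}); every edge is covered by a bag; and for each vertex v the set of bags containing v is connected in the bag tree. The decomposition is therefore valid. The largest bag has 3 vertices, so the width is 2.

Yes; width 2.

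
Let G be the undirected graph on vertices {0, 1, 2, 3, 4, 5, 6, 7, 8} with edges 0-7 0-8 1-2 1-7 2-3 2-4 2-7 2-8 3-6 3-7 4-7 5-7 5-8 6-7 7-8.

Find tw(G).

A width-2 tree decomposition is:
Bags: B1 = {2, 3, 7}  B2 = {1, 2, 7}  B3 = {3, 6, 7}  B4 = {2, 7, 8}  B5 = {5, 7, 8}  B6 = {0, 7, 8}  B7 = {2, 4, 7}
Tree: B1–B2, B1–B3, B2–B4, B4–B5, B4–B6, B1–B7
Every bag has size at most 3, so the width is 3 − 1 = 2 and tw(G) ≤ 2. Conversely, {0, 7, 8} is a clique of size 3, and the vertices of any clique must share a bag in every tree decomposition; so some bag has ≥ 3 vertices and tw(G) ≥ 2. Hence tw(G) = 2 exactly.

2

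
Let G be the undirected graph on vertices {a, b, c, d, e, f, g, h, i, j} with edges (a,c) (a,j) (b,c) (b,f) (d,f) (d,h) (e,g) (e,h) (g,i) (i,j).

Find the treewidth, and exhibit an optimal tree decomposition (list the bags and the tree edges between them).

Treewidth 2.
One such decomposition:
Bags: B1 = {a, i, j}  B2 = {a, c, i}  B3 = {b, c, i}  B4 = {b, f, i}  B5 = {d, f, i}  B6 = {d, h, i}  B7 = {e, h, i}  B8 = {e, g, i}
Tree: B1–B2, B2–B3, B3–B4, B4–B5, B5–B6, B6–B7, B7–B8

Every bag has size at most 3, so the width is 3 − 1 = 2 and tw(G) ≤ 2. Since i–j–a–c–b–f–d–h–e–g–i is a cycle in G, G is not acyclic. Forests are exactly the graphs of treewidth ≤ 1, so tw(G) ≥ 2. The upper and lower bounds meet at 2, so that is the treewidth.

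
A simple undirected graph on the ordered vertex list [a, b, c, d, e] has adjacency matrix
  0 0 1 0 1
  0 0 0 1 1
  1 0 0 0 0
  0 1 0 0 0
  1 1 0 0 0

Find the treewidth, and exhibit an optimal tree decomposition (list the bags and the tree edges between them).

Every bag has size at most 2, so the width is 2 − 1 = 1 and tw(G) ≤ 1. Since G has at least one edge (e.g. b–d), it is not an edgeless graph, so tw(G) ≥ 1. The upper and lower bounds meet at 1, so that is the treewidth.

Treewidth 1.
One optimal decomposition is:
Bags: B1 = {b, d}  B2 = {b, e}  B3 = {a, e}  B4 = {a, c}
Tree: B1–B2, B2–B3, B3–B4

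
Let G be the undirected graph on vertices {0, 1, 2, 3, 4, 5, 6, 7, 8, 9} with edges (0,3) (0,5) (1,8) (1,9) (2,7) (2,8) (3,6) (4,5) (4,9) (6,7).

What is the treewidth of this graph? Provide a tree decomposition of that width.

Treewidth 2.
One optimal decomposition is:
Bags: B1 = {2, 6, 7}  B2 = {2, 6, 8}  B3 = {1, 6, 8}  B4 = {1, 6, 9}  B5 = {4, 6, 9}  B6 = {4, 5, 6}  B7 = {0, 5, 6}  B8 = {0, 3, 6}
Tree: B1–B2, B2–B3, B3–B4, B4–B5, B5–B6, B6–B7, B7–B8

Each bag holds 3 vertices, so the decomposition has width 2, which upper-bounds the treewidth. The edges 6–7–2–8–1–9–4–5–0–3–6 form a cycle, so G is not a tree and its treewidth is at least 2. Hence tw(G) = 2 exactly.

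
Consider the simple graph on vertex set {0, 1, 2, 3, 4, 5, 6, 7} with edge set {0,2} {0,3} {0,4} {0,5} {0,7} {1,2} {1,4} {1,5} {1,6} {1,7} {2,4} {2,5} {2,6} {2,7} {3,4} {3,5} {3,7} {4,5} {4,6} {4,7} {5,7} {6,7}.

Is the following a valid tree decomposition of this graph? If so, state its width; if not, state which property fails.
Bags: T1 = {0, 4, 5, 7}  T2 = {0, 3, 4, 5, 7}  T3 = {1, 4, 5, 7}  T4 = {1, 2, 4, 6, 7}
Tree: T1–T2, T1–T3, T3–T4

No — edge (0,2) lies in no bag.

A tree decomposition must satisfy three properties: every vertex lies in some bag; for every edge, both endpoints lie together in some bag; and for every vertex, the bags containing it form a connected subtree. Here edge (0,2) lies in no bag, so the decomposition is invalid.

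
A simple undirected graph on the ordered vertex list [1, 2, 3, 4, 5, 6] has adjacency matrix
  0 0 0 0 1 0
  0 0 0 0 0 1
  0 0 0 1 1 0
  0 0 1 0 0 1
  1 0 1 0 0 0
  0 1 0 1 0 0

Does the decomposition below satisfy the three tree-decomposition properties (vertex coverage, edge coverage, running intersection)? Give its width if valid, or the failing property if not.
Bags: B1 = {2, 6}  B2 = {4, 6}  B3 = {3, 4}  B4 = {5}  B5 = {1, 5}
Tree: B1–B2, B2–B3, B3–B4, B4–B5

No — edge (3,5) lies in no bag.

A tree decomposition must satisfy three properties: every vertex lies in some bag; for every edge, both endpoints lie together in some bag; and for every vertex, the bags containing it form a connected subtree. Here edge (3,5) lies in no bag, so the decomposition is invalid.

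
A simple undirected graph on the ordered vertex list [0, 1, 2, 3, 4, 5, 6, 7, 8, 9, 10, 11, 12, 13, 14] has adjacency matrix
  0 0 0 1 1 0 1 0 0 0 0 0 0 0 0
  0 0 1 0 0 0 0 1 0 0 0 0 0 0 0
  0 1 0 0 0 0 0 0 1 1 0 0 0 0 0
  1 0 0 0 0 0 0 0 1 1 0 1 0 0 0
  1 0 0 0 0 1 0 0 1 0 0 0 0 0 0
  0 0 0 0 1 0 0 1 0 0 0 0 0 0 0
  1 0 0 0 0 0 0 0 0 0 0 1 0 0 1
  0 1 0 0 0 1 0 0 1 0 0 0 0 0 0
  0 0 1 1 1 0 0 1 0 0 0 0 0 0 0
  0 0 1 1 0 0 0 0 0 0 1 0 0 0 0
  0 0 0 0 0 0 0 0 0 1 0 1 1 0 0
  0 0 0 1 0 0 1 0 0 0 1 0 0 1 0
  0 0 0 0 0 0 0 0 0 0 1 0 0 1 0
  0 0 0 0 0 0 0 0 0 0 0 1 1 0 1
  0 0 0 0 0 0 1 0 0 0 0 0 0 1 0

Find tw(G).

A width-3 tree decomposition is:
Bags: B1 = {6, 12, 13, 14}  B2 = {6, 11, 12, 13}  B3 = {6, 10, 11, 12}  B4 = {0, 6, 10, 11}  B5 = {0, 3, 10, 11}  B6 = {0, 3, 9, 10}  B7 = {0, 3, 4, 9}  B8 = {3, 4, 8, 9}  B9 = {2, 4, 8, 9}  B10 = {2, 4, 5, 8}  B11 = {2, 5, 7, 8}  B12 = {1, 2, 5, 7}
Tree: B1–B2, B2–B3, B3–B4, B4–B5, B5–B6, B6–B7, B7–B8, B8–B9, B9–B10, B10–B11, B11–B12
The largest bag has 4 vertices, giving width 3; this decomposition certifies tw(G) ≤ 3. For the lower bound: the 4 vertex sets {12,13,14}, {6}, {11}, {0,3,9,10} are disjoint, each induces a connected subgraph, and every pair is joined by at least one edge of G. Contracting each set to a single vertex therefore yields K_{4} as a minor, and since treewidth is minor-monotone, tw(G) ≥ tw(K_{4}) = 3. Hence tw(G) = 3 exactly.

3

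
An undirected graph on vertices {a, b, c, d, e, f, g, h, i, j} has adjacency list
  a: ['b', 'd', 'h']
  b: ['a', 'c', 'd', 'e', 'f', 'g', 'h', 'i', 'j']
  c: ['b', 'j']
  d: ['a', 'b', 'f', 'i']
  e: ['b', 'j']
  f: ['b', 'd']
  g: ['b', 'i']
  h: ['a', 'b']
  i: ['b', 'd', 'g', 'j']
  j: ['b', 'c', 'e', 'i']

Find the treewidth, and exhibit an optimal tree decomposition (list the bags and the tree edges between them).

Treewidth 2.
One optimal decomposition is:
Bags: B1 = {b, d, i}  B2 = {a, b, d}  B3 = {b, i, j}  B4 = {b, c, j}  B5 = {b, d, f}  B6 = {b, g, i}  B7 = {a, b, h}  B8 = {b, e, j}
Tree: B1–B2, B1–B3, B3–B4, B2–B5, B3–B6, B2–B7, B4–B8

Each bag holds 3 vertices, so the decomposition has width 2, which upper-bounds the treewidth. On the other hand G contains the 3-clique {b, d, f}. A clique must lie in a single bag of any decomposition, so no decomposition can have width below 2. The upper and lower bounds meet at 2, so that is the treewidth.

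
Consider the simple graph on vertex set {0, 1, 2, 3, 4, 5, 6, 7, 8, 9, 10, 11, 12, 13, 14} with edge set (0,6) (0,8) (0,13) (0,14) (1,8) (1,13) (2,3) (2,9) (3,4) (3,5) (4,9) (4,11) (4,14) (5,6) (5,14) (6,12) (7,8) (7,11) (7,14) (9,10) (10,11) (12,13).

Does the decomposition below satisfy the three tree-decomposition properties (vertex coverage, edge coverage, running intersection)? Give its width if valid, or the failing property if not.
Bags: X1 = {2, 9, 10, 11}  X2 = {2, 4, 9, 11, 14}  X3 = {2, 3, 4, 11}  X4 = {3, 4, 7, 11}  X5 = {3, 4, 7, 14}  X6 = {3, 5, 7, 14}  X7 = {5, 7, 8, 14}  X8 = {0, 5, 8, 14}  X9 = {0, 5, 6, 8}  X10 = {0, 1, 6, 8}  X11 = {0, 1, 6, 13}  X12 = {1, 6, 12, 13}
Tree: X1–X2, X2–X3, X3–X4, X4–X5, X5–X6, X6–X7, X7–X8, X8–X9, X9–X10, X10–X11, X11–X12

A tree decomposition must satisfy three properties: every vertex lies in some bag; for every edge, both endpoints lie together in some bag; and for every vertex, the bags containing it form a connected subtree. Here bags containing vertex 14 are not connected in the tree, so the decomposition is invalid.

No — bags containing vertex 14 are not connected in the tree.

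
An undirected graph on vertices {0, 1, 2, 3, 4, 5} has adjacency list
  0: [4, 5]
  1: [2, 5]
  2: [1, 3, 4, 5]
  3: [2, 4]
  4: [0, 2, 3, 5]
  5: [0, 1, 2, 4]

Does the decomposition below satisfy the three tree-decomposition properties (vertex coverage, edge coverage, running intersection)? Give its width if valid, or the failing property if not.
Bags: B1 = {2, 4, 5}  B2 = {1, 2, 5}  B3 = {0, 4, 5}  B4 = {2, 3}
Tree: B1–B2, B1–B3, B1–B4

A tree decomposition must satisfy three properties: every vertex lies in some bag; for every edge, both endpoints lie together in some bag; and for every vertex, the bags containing it form a connected subtree. Here edge (4,3) lies in no bag, so the decomposition is invalid.

No — edge (4,3) lies in no bag.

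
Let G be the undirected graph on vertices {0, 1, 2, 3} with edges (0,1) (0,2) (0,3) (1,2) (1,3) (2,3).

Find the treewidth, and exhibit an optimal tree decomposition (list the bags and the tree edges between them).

Treewidth 3.
Bags: B1 = {0, 1, 2, 3}
Tree: (single bag)

With just one bag of size 4, the width is 4 − 1 = 3, so tw(G) ≤ 3. For the lower bound, the 4 vertices {0, 1, 2, 3} are pairwise adjacent, and any tree decomposition puts a clique entirely inside one bag — forcing width ≥ 3. Hence tw(G) = 3 exactly.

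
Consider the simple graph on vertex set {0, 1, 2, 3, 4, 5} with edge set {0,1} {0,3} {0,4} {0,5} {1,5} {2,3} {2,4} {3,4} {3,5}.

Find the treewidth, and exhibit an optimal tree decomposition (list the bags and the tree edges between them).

Treewidth 2.
One such decomposition:
Bags: B1 = {0, 3, 5}  B2 = {0, 1, 5}  B3 = {0, 3, 4}  B4 = {2, 3, 4}
Tree: B1–B2, B1–B3, B3–B4

Each bag holds 3 vertices, so the decomposition has width 2, which upper-bounds the treewidth. On the other hand G contains the 3-clique {0, 1, 5}. A clique must lie in a single bag of any decomposition, so no decomposition can have width below 2. Therefore the treewidth is 2.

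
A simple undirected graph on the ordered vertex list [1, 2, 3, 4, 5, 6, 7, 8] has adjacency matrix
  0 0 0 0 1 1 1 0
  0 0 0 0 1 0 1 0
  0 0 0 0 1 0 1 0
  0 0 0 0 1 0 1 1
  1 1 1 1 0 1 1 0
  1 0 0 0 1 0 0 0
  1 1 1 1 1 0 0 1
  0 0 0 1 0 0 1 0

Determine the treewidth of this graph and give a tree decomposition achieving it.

The largest bag has 3 vertices, giving width 2; this decomposition certifies tw(G) ≤ 2. For the lower bound, the 3 vertices {4, 7, 8} are pairwise adjacent, and any tree decomposition puts a clique entirely inside one bag — forcing width ≥ 2. Combining the bounds, tw(G) = 2.

Treewidth 2.
One optimal decomposition is:
Bags: B1 = {4, 7, 8}  B2 = {4, 5, 7}  B3 = {1, 5, 7}  B4 = {3, 5, 7}  B5 = {1, 5, 6}  B6 = {2, 5, 7}
Tree: B1–B2, B2–B3, B3–B4, B3–B5, B4–B6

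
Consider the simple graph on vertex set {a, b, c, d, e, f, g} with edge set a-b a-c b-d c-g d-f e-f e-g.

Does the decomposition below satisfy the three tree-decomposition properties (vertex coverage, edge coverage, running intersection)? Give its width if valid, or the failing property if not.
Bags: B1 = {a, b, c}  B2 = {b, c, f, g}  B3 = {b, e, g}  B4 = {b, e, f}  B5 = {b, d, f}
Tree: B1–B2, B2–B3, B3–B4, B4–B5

No — bags containing vertex f are not connected in the tree.

A tree decomposition must satisfy three properties: every vertex lies in some bag; for every edge, both endpoints lie together in some bag; and for every vertex, the bags containing it form a connected subtree. Here bags containing vertex f are not connected in the tree, so the decomposition is invalid.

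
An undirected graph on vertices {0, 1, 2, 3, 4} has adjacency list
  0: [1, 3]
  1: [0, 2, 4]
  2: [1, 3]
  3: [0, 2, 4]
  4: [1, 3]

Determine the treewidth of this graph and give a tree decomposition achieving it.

Treewidth 2.
One optimal decomposition is:
Bags: B1 = {0, 1, 3}  B2 = {1, 3, 4}  B3 = {1, 2, 3}
Tree: B1–B2, B2–B3

Each bag holds 3 vertices, so the decomposition has width 2, which upper-bounds the treewidth. The edges 1–0–3–4–1 form a cycle, so G is not a tree and its treewidth is at least 2. Therefore the treewidth is 2.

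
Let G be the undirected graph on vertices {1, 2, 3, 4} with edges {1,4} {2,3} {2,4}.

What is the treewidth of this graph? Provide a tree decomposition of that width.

Every bag has size at most 2, so the width is 2 − 1 = 1 and tw(G) ≤ 1. Since G has at least one edge (e.g. 4–2), it is not an edgeless graph, so tw(G) ≥ 1. Combining the bounds, tw(G) = 1.

Treewidth 1.
Bags: B1 = {2, 4}  B2 = {2, 3}  B3 = {1, 4}
Tree: B1–B2, B1–B3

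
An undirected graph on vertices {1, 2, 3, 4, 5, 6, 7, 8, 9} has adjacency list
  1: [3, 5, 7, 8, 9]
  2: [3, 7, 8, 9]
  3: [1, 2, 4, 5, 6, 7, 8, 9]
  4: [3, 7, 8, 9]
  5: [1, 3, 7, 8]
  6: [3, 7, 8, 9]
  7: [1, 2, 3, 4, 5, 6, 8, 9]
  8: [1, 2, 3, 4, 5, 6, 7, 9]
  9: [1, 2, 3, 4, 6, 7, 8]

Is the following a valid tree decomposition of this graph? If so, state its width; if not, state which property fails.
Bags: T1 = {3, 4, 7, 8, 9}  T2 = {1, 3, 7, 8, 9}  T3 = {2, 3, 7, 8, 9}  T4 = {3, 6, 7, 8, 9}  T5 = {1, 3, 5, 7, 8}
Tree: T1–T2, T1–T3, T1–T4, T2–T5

Yes; width 4.

Every vertex of G appears in some bag (union = {1, 2, 3, 4, 5, 6, 7, 8, 9}); every edge is covered by a bag; and for each vertex v the set of bags containing v is connected in the bag tree. The decomposition is therefore valid. The largest bag has 5 vertices, so the width is 4.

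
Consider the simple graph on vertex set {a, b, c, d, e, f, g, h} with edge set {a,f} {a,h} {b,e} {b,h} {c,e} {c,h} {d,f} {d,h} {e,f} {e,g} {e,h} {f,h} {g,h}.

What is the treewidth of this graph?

A width-2 tree decomposition is:
Bags: B1 = {e, g, h}  B2 = {e, f, h}  B3 = {d, f, h}  B4 = {c, e, h}  B5 = {b, e, h}  B6 = {a, f, h}
Tree: B1–B2, B2–B3, B2–B4, B4–B5, B3–B6
The largest bag has 3 vertices, giving width 2; this decomposition certifies tw(G) ≤ 2. On the other hand G contains the 3-clique {d, f, h}. A clique must lie in a single bag of any decomposition, so no decomposition can have width below 2. Hence tw(G) = 2 exactly.

2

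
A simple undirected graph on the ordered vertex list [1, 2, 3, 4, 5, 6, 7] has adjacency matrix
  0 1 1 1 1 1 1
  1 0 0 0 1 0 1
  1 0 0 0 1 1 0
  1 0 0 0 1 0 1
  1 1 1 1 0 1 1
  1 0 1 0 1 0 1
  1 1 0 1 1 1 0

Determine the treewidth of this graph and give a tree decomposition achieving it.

Each bag holds 4 vertices, so the decomposition has width 3, which upper-bounds the treewidth. For the lower bound, the 4 vertices {1, 3, 5, 6} are pairwise adjacent, and any tree decomposition puts a clique entirely inside one bag — forcing width ≥ 3. The upper and lower bounds meet at 3, so that is the treewidth.

Treewidth 3.
One such decomposition:
Bags: B1 = {1, 4, 5, 7}  B2 = {1, 2, 5, 7}  B3 = {1, 5, 6, 7}  B4 = {1, 3, 5, 6}
Tree: B1–B2, B2–B3, B3–B4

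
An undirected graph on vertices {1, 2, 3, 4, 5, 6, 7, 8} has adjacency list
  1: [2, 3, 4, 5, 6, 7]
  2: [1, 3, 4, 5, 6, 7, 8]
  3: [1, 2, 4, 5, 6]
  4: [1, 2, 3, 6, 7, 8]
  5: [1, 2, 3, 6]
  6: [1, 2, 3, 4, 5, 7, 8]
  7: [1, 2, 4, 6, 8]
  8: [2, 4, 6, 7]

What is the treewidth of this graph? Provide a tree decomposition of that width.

Treewidth 4.
One optimal decomposition is:
Bags: B1 = {2, 4, 6, 7, 8}  B2 = {1, 2, 4, 6, 7}  B3 = {1, 2, 3, 4, 6}  B4 = {1, 2, 3, 5, 6}
Tree: B1–B2, B2–B3, B3–B4

The largest bag has 5 vertices, giving width 4; this decomposition certifies tw(G) ≤ 4. On the other hand G contains the 5-clique {2, 4, 6, 7, 8}. A clique must lie in a single bag of any decomposition, so no decomposition can have width below 4. Hence tw(G) = 4 exactly.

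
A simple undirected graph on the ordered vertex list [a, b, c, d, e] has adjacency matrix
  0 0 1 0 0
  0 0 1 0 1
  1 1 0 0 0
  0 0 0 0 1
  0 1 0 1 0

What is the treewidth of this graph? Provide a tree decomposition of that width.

Treewidth 1.
One optimal decomposition is:
Bags: B1 = {d, e}  B2 = {b, e}  B3 = {b, c}  B4 = {a, c}
Tree: B1–B2, B2–B3, B3–B4

Every bag has size at most 2, so the width is 2 − 1 = 1 and tw(G) ≤ 1. Any graph with an edge has treewidth ≥ 1, and G has the edge d–e. Combining the bounds, tw(G) = 1.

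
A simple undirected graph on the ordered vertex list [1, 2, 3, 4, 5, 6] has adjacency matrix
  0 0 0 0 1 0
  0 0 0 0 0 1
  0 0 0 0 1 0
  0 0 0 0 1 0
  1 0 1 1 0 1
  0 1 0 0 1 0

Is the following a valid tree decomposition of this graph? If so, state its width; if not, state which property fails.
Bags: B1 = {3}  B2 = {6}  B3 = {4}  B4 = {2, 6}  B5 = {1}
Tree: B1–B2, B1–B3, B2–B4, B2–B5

A tree decomposition must satisfy three properties: every vertex lies in some bag; for every edge, both endpoints lie together in some bag; and for every vertex, the bags containing it form a connected subtree. Here vertex 5 appears in no bag, so the decomposition is invalid.

No — vertex 5 appears in no bag.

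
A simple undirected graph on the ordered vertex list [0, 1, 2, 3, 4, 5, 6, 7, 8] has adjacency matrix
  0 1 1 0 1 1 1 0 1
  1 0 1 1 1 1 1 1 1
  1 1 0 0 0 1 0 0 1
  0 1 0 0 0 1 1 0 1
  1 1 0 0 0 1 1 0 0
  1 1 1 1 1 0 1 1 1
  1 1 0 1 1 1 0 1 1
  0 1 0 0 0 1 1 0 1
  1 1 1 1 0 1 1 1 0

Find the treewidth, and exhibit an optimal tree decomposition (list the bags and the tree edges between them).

Treewidth 4.
One optimal decomposition is:
Bags: B1 = {0, 1, 5, 6, 8}  B2 = {1, 3, 5, 6, 8}  B3 = {1, 5, 6, 7, 8}  B4 = {0, 1, 4, 5, 6}  B5 = {0, 1, 2, 5, 8}
Tree: B1–B2, B1–B3, B1–B4, B1–B5

The largest bag has 5 vertices, giving width 4; this decomposition certifies tw(G) ≤ 4. Conversely, {0, 1, 2, 5, 8} is a clique of size 5, and the vertices of any clique must share a bag in every tree decomposition; so some bag has ≥ 5 vertices and tw(G) ≥ 4. The upper and lower bounds meet at 4, so that is the treewidth.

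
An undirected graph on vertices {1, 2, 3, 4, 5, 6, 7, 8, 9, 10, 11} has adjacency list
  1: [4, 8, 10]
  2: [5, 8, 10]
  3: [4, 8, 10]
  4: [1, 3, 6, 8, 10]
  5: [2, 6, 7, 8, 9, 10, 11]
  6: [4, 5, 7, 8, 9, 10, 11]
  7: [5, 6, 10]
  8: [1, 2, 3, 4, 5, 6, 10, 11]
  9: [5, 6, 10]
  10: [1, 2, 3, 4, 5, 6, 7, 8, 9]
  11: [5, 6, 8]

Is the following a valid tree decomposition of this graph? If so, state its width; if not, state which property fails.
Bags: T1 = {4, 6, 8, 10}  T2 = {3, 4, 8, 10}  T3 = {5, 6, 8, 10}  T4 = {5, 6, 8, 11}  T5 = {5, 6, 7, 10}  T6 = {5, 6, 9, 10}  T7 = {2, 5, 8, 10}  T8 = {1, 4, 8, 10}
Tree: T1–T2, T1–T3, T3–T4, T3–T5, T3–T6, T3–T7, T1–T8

Vertex coverage: the bags together contain {1, 2, 3, 4, 5, 6, 7, 8, 9, 10, 11}, the full vertex set. Edge coverage: each edge of G has both endpoints in at least one bag. Running intersection: for every vertex, the bags containing it form a connected subtree. All three properties hold, so this is a valid tree decomposition of width max|bag| − 1 = 3, and hence tw(G) ≤ 3.

Yes; width 3.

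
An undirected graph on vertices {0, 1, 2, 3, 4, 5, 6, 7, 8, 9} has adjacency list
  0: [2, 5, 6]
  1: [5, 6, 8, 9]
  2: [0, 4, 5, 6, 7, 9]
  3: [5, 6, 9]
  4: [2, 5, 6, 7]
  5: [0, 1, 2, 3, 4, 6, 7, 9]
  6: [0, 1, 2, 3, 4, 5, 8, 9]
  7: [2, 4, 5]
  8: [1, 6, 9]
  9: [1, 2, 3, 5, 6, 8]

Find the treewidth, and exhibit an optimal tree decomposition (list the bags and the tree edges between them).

The largest bag has 4 vertices, giving width 3; this decomposition certifies tw(G) ≤ 3. On the other hand G contains the 4-clique {1, 6, 8, 9}. A clique must lie in a single bag of any decomposition, so no decomposition can have width below 3. Combining the bounds, tw(G) = 3.

Treewidth 3.
One optimal decomposition is:
Bags: B1 = {2, 5, 6, 9}  B2 = {1, 5, 6, 9}  B3 = {1, 6, 8, 9}  B4 = {3, 5, 6, 9}  B5 = {0, 2, 5, 6}  B6 = {2, 4, 5, 6}  B7 = {2, 4, 5, 7}
Tree: B1–B2, B2–B3, B1–B4, B1–B5, B1–B6, B6–B7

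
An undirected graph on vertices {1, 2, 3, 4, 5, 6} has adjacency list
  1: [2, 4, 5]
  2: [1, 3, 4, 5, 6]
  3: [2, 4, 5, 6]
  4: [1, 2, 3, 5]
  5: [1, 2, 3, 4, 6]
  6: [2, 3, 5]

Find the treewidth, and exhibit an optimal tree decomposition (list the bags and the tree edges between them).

Each bag holds 4 vertices, so the decomposition has width 3, which upper-bounds the treewidth. On the other hand G contains the 4-clique {1, 2, 4, 5}. A clique must lie in a single bag of any decomposition, so no decomposition can have width below 3. Combining the bounds, tw(G) = 3.

Treewidth 3.
One such decomposition:
Bags: B1 = {2, 3, 5, 6}  B2 = {2, 3, 4, 5}  B3 = {1, 2, 4, 5}
Tree: B1–B2, B2–B3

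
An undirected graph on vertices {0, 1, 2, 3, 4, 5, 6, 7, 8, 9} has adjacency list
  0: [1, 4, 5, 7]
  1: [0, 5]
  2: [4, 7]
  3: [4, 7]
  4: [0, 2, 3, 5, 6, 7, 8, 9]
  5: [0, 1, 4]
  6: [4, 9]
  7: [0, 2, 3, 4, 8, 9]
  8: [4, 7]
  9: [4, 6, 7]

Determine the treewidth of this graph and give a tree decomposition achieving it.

Treewidth 2.
One optimal decomposition is:
Bags: B1 = {4, 7, 9}  B2 = {0, 4, 7}  B3 = {3, 4, 7}  B4 = {0, 4, 5}  B5 = {4, 7, 8}  B6 = {0, 1, 5}  B7 = {4, 6, 9}  B8 = {2, 4, 7}
Tree: B1–B2, B2–B3, B2–B4, B1–B5, B4–B6, B1–B7, B2–B8

Each bag holds 3 vertices, so the decomposition has width 2, which upper-bounds the treewidth. On the other hand G contains the 3-clique {0, 1, 5}. A clique must lie in a single bag of any decomposition, so no decomposition can have width below 2. The upper and lower bounds meet at 2, so that is the treewidth.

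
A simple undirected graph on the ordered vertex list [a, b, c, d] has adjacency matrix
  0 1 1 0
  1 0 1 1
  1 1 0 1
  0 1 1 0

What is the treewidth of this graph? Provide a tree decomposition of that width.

Treewidth 2.
Bags: B1 = {a, b, c}  B2 = {b, c, d}
Tree: B1–B2

The largest bag has 3 vertices, giving width 2; this decomposition certifies tw(G) ≤ 2. Conversely, {b, c, d} is a clique of size 3, and the vertices of any clique must share a bag in every tree decomposition; so some bag has ≥ 3 vertices and tw(G) ≥ 2. The upper and lower bounds meet at 2, so that is the treewidth.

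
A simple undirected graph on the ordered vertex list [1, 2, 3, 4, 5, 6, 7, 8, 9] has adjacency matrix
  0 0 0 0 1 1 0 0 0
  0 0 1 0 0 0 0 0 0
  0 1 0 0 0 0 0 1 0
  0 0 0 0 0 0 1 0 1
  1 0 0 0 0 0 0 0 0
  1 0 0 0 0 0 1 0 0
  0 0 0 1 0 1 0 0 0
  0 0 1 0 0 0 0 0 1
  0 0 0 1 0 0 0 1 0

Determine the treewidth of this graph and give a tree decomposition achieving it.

Each bag holds 2 vertices, so the decomposition has width 1, which upper-bounds the treewidth. G has an edge, so its treewidth is at least 1. Hence tw(G) = 1 exactly.

Treewidth 1.
One optimal decomposition is:
Bags: B1 = {1, 5}  B2 = {1, 6}  B3 = {6, 7}  B4 = {4, 7}  B5 = {4, 9}  B6 = {8, 9}  B7 = {3, 8}  B8 = {2, 3}
Tree: B1–B2, B2–B3, B3–B4, B4–B5, B5–B6, B6–B7, B7–B8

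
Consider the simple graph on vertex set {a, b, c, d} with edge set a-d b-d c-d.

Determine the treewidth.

A width-1 tree decomposition is:
Bags: B1 = {c, d}  B2 = {b, d}  B3 = {a, d}
Tree: B1–B2, B2–B3
Every bag has size at most 2, so the width is 2 − 1 = 1 and tw(G) ≤ 1. Since G has at least one edge (e.g. c–d), it is not an edgeless graph, so tw(G) ≥ 1. The upper and lower bounds meet at 1, so that is the treewidth.

1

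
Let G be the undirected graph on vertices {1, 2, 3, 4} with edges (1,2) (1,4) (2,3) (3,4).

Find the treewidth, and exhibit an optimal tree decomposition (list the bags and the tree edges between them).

Treewidth 2.
One such decomposition:
Bags: B1 = {1, 2, 3}  B2 = {1, 3, 4}
Tree: B1–B2

The largest bag has 3 vertices, giving width 2; this decomposition certifies tw(G) ≤ 2. Since 1–2–3–4–1 is a cycle in G, G is not acyclic. Forests are exactly the graphs of treewidth ≤ 1, so tw(G) ≥ 2. Hence tw(G) = 2 exactly.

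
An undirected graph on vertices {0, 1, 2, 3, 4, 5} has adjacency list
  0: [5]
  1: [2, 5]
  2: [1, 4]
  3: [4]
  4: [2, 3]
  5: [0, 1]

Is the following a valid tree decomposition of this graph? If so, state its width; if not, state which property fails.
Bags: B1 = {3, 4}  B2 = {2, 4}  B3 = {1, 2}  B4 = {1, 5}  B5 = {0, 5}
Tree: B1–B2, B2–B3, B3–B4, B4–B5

Checking the three conditions: (i) the bags cover all of {0, 1, 2, 3, 4, 5}; (ii) for each edge, some bag contains both endpoints; (iii) the bags containing any fixed vertex form a subtree. All hold, so the decomposition is valid with width 2 − 1 = 1.

Yes; width 1.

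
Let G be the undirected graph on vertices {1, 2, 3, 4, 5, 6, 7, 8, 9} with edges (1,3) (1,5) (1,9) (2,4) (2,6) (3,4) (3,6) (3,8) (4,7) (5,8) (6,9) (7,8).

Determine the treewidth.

A width-3 tree decomposition is:
Bags: B1 = {1, 2, 6, 9}  B2 = {1, 2, 3, 6}  B3 = {1, 2, 3, 4}  B4 = {1, 3, 4, 5}  B5 = {3, 4, 5, 8}  B6 = {4, 5, 7, 8}
Tree: B1–B2, B2–B3, B3–B4, B4–B5, B5–B6
Every bag has size at most 4, so the width is 4 − 1 = 3 and tw(G) ≤ 3. For the lower bound: the 4 vertex sets {2,6,9}, {1}, {3}, {4,5,7,8} are disjoint, each induces a connected subgraph, and every pair is joined by at least one edge of G. Contracting each set to a single vertex therefore yields K_{4} as a minor, and since treewidth is minor-monotone, tw(G) ≥ tw(K_{4}) = 3. Hence tw(G) = 3 exactly.

3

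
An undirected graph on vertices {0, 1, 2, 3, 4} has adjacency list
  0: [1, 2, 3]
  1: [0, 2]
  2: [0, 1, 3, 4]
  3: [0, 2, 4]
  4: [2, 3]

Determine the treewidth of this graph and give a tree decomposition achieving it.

Each bag holds 3 vertices, so the decomposition has width 2, which upper-bounds the treewidth. On the other hand G contains the 3-clique {0, 1, 2}. A clique must lie in a single bag of any decomposition, so no decomposition can have width below 2. Hence tw(G) = 2 exactly.

Treewidth 2.
One such decomposition:
Bags: B1 = {0, 1, 2}  B2 = {0, 2, 3}  B3 = {2, 3, 4}
Tree: B1–B2, B2–B3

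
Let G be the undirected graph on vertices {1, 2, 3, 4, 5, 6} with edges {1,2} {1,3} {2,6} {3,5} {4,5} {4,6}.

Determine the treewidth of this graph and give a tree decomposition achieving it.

The largest bag has 3 vertices, giving width 2; this decomposition certifies tw(G) ≤ 2. For the lower bound, G contains the cycle 4–6–2–1–3–5–4, so G is not a forest; only forests have treewidth ≤ 1, hence tw(G) ≥ 2. Combining the bounds, tw(G) = 2.

Treewidth 2.
Bags: B1 = {2, 4, 6}  B2 = {1, 2, 4}  B3 = {1, 3, 4}  B4 = {3, 4, 5}
Tree: B1–B2, B2–B3, B3–B4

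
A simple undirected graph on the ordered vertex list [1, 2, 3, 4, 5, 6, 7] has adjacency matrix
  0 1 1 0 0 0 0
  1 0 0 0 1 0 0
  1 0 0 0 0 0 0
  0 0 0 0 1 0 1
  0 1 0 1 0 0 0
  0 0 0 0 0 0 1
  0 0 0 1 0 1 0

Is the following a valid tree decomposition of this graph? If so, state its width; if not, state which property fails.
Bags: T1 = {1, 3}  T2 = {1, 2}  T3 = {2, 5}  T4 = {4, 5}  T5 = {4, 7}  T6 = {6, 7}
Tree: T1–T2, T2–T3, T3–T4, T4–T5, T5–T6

Yes; width 1.

Every vertex of G appears in some bag (union = {1, 2, 3, 4, 5, 6, 7}); every edge is covered by a bag; and for each vertex v the set of bags containing v is connected in the bag tree. The decomposition is therefore valid. The largest bag has 2 vertices, so the width is 1.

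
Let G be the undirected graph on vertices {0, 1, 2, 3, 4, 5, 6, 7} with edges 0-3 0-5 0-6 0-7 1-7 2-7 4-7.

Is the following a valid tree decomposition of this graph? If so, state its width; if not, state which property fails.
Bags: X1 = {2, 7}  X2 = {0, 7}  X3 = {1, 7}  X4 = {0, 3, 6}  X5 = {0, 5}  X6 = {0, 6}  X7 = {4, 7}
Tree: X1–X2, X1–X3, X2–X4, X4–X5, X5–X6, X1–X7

No — bags containing vertex 6 are not connected in the tree.

A tree decomposition must satisfy three properties: every vertex lies in some bag; for every edge, both endpoints lie together in some bag; and for every vertex, the bags containing it form a connected subtree. Here bags containing vertex 6 are not connected in the tree, so the decomposition is invalid.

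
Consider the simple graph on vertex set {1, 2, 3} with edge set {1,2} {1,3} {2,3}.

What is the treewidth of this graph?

2

A width-2 tree decomposition is:
Bags: B1 = {1, 2, 3}
Tree: (single bag)
With just one bag of size 3, the width is 3 − 1 = 2, so tw(G) ≤ 2. Conversely, {1, 2, 3} is a clique of size 3, and the vertices of any clique must share a bag in every tree decomposition; so some bag has ≥ 3 vertices and tw(G) ≥ 2. Therefore the treewidth is 2.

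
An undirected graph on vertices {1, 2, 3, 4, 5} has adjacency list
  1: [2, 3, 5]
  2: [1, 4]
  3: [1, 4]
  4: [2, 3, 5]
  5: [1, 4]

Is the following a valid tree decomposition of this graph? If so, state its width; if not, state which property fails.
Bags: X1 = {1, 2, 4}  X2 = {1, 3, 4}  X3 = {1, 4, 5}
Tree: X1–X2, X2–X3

Vertex coverage: the bags together contain {1, 2, 3, 4, 5}, the full vertex set. Edge coverage: each edge of G has both endpoints in at least one bag. Running intersection: for every vertex, the bags containing it form a connected subtree. All three properties hold, so this is a valid tree decomposition of width max|bag| − 1 = 2, and hence tw(G) ≤ 2.

Yes; width 2.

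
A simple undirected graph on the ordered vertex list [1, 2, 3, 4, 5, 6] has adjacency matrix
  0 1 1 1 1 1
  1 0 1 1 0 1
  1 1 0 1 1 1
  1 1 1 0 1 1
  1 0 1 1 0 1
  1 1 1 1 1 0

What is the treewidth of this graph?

4

A width-4 tree decomposition is:
Bags: B1 = {1, 3, 4, 5, 6}  B2 = {1, 2, 3, 4, 6}
Tree: B1–B2
Each bag holds 5 vertices, so the decomposition has width 4, which upper-bounds the treewidth. For the lower bound, the 5 vertices {1, 2, 3, 4, 6} are pairwise adjacent, and any tree decomposition puts a clique entirely inside one bag — forcing width ≥ 4. Therefore the treewidth is 4.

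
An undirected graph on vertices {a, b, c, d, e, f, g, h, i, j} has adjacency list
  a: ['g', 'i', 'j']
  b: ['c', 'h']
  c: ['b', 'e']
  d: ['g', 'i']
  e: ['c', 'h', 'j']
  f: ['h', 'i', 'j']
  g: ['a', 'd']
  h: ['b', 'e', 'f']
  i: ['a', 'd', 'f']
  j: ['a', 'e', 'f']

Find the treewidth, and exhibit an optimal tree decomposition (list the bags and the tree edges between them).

Treewidth 2.
One such decomposition:
Bags: B1 = {b, c, e}  B2 = {b, e, h}  B3 = {e, h, j}  B4 = {f, h, j}  B5 = {a, f, j}  B6 = {a, f, i}  B7 = {a, g, i}  B8 = {d, g, i}
Tree: B1–B2, B2–B3, B3–B4, B4–B5, B5–B6, B6–B7, B7–B8

The largest bag has 3 vertices, giving width 2; this decomposition certifies tw(G) ≤ 2. The edges c–b–h–e–c form a cycle, so G is not a tree and its treewidth is at least 2. Hence tw(G) = 2 exactly.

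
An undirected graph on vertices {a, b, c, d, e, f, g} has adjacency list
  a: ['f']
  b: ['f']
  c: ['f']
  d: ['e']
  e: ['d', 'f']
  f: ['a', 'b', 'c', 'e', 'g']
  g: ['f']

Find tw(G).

1

A width-1 tree decomposition is:
Bags: B1 = {c, f}  B2 = {e, f}  B3 = {d, e}  B4 = {f, g}  B5 = {a, f}  B6 = {b, f}
Tree: B1–B2, B2–B3, B1–B4, B1–B5, B5–B6
The largest bag has 2 vertices, giving width 1; this decomposition certifies tw(G) ≤ 1. Any graph with an edge has treewidth ≥ 1, and G has the edge c–f. Combining the bounds, tw(G) = 1.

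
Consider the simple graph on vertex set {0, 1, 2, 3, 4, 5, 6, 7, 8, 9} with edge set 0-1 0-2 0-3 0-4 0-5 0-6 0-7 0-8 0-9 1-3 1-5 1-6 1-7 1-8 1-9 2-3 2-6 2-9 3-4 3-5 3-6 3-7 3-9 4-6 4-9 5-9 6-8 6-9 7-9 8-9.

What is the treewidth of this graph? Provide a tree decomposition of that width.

Treewidth 4.
One such decomposition:
Bags: B1 = {0, 1, 3, 6, 9}  B2 = {0, 1, 3, 7, 9}  B3 = {0, 3, 4, 6, 9}  B4 = {0, 1, 6, 8, 9}  B5 = {0, 1, 3, 5, 9}  B6 = {0, 2, 3, 6, 9}
Tree: B1–B2, B1–B3, B1–B4, B2–B5, B3–B6

Each bag holds 5 vertices, so the decomposition has width 4, which upper-bounds the treewidth. For the lower bound, the 5 vertices {0, 1, 6, 8, 9} are pairwise adjacent, and any tree decomposition puts a clique entirely inside one bag — forcing width ≥ 4. The upper and lower bounds meet at 4, so that is the treewidth.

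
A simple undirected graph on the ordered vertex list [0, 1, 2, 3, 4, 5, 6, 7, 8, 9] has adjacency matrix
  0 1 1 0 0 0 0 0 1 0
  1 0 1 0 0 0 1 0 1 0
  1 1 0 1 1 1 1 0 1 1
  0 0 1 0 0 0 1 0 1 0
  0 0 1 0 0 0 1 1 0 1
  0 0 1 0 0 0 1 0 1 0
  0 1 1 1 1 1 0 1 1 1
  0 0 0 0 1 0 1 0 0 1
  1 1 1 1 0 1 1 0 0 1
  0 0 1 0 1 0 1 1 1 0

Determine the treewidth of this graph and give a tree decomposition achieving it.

The largest bag has 4 vertices, giving width 3; this decomposition certifies tw(G) ≤ 3. For the lower bound, the 4 vertices {0, 1, 2, 8} are pairwise adjacent, and any tree decomposition puts a clique entirely inside one bag — forcing width ≥ 3. The upper and lower bounds meet at 3, so that is the treewidth.

Treewidth 3.
One optimal decomposition is:
Bags: B1 = {2, 4, 6, 9}  B2 = {2, 6, 8, 9}  B3 = {2, 3, 6, 8}  B4 = {1, 2, 6, 8}  B5 = {0, 1, 2, 8}  B6 = {2, 5, 6, 8}  B7 = {4, 6, 7, 9}
Tree: B1–B2, B2–B3, B2–B4, B4–B5, B4–B6, B1–B7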